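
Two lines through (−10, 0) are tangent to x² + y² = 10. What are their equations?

A line y − (0) = m(x − (−10)) is tangent when its distance from (0, 0) is √10:
[m·(10) − (0)]² = 10(m² + 1)
9m² − 1 = 0, so m = 1/3 or m = −1/3.
Through (−10, 0) these give x − 3y = −10 and x + 3y = −10.

x − 3y = −10 and x + 3y = −10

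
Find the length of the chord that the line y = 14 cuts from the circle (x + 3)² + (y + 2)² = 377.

The distance from (−3, −2) to the line is 16, and r² = 377.
Chord = 2√(r² − d²) = 2·√(121) = 22.

22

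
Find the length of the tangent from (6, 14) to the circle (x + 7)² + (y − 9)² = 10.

2√46

With centre O = (−7, 9), |OP|² = 194 and r² = 10.
Power of the point: PT² = |PO|² − r² = 184, so PT = 2√46.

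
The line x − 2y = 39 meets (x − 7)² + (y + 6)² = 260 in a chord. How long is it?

12√5

Centre (7, −6), r² = 260. Perpendicular distance d from centre to line = |−20| / √5 = 20/√5.
Chord = 2√(r² − d²) = 2·√(180) = 12√5.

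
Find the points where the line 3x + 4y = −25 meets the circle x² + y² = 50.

From the line, y = (−25 − 3x)/4. Substituting:
25x² + 150x − 175 = 0  ⟹  x² + 6x − 7 = 0
x = 1 or x = −7, giving (1, −7) and (−7, −1).

(−7, −1) and (1, −7)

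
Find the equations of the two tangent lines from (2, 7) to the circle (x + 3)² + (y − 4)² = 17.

4x − y = 1 and x + 4y = 30

Write the tangent as mx − y + (7 − m·(2)) = 0 and set its distance from the centre to √17:
[m·(−5) − (−3)]² = 17(m² + 1)
4m² − 15m − 4 = 0, so m = 4 or m = −1/4.
With m = 4: 4x − y = 1. With m = −1/4: x + 4y = 30.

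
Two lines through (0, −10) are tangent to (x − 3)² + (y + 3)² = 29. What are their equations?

2x − 5y = 50 and 5x + 2y = −20

A line y − (−10) = m(x − (0)) is tangent when its distance from (3, −3) is √29:
(3m − (7))² = 29(m² + 1)
10m² + 21m − 10 = 0, so m = 2/5 or m = −5/2.
Through (0, −10) these give 2x − 5y = 50 and 5x + 2y = −20.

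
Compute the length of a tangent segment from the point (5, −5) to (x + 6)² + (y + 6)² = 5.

3√13

Centre (−6, −6), r² = 5. |PO|² = (11)² + (1)² = 122.
Power of the point: PT² = |PO|² − r² = 117, so PT = 3√13.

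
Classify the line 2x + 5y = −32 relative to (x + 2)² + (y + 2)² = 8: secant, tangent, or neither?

d² = (2·(−2) + 5·(−2) − (−32))²/29 = 324/29; r² = 8.
Since d² > r², the line lies outside the circle.

neither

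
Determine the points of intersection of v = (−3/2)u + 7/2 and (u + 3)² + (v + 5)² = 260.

From the line, v = (7 − 3u)/2. Substituting:
13u² − 78u − 715 = 0  ⟹  u² − 6u − 55 = 0
u = 11 or u = −5, giving (11, −13) and (−5, 11).

(−5, 11) and (11, −13)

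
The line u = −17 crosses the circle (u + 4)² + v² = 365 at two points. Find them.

(−17, −14) and (−17, 14)

The line gives u = −17. Substituting into the circle:
v² − 196 = 0
v = 14 or v = −14, giving (−17, 14) and (−17, −14).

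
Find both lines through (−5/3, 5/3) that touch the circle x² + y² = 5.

Write the tangent as mx − y + (5/3 − m·(−5/3)) = 0 and set its distance from the centre to √5:
[m·(5/3) − (−5/3)]² = 5(m² + 1)
2m² − 5m + 2 = 0, so m = 1/2 or m = 2.
With m = 1/2: x − 2y = −5. With m = 2: 2x − y = −5.

x − 2y = −5 and 2x − y = −5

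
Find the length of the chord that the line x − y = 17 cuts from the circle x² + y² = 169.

Centre (0, 0), r² = 169. Perpendicular distance d from centre to line = |−17| / √2 = 17/√2.
Half the chord is √(r² − d²) = √(49/2), so the full chord is 7√2.

7√2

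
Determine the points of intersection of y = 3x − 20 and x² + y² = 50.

Express y = 3x − 20 and substitute into the circle:
10x² − 120x + 350 = 0  ⟹  x² − 12x + 35 = 0
x = 7 or x = 5, giving (7, 1) and (5, −5).

(5, −5) and (7, 1)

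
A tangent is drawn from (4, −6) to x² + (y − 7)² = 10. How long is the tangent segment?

Centre (0, 7), r² = 10. |PO|² = (4)² + (−13)² = 185.
Power of the point: PT² = |PO|² − r² = 175, so PT = 5√7.

5√7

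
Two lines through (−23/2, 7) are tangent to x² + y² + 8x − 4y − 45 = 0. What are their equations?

Let a tangent through (−23/2, 7) have slope m. Its distance from (−4, 2) must equal √65:
(15/2m − (−5))² = 65(m² + 1)
7m² − 60m + 32 = 0, so m = 4/7 or m = 8.
With m = 4/7: 4x − 7y = −95. With m = 8: 8x − y = −99.

4x − 7y = −95 and 8x − y = −99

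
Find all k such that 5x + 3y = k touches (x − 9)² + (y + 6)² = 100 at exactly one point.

k = 27 ± 10√34

The line touches the circle iff its distance from (9, −6) is 10:
|5·9 + 3·(−6) − k| / √34 = 10
|k − (27)| = 10√34.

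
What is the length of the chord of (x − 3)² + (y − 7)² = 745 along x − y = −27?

31√2

Centre (3, 7), r² = 745. Perpendicular distance d from centre to line = |23| / √2 = 23/√2.
Half the chord is √(r² − d²) = √(961/2), so the full chord is 31√2.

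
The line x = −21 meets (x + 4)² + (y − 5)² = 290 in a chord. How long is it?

The distance from (−4, 5) to the line is 17, and r² = 290.
Half the chord is √(r² − d²) = √(1), so the full chord is 2.

2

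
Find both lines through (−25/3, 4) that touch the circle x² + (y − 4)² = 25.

3x + 4y = −9 and 3x − 4y = −41

A line y − (4) = m(x − (−25/3)) is tangent when its distance from (0, 4) is 5:
[m·(25/3) − (0)]² = 25(m² + 1)
16m² − 9 = 0, so m = −3/4 or m = 3/4.
Through (−25/3, 4) these give 3x + 4y = −9 and 3x − 4y = −41.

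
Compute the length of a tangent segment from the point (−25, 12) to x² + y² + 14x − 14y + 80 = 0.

√331

With centre O = (−7, 7), |OP|² = 349 and r² = 18.
The tangent meets the radius at right angles, so tangent² = |PO|² − r² = 349 − 18 = 331.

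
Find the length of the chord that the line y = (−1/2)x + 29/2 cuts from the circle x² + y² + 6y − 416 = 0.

12√5

The distance from (0, −3) to the line is 35/√5, and r² = 425.
Chord = 2√(r² − d²) = 2·√(180) = 12√5.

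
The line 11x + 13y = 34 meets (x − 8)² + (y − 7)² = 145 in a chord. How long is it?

Centre (8, 7), r² = 145. Perpendicular distance d from centre to line = |145| / √290 = 145/√290.
Half the chord is √(r² − d²) = √(145/2), so the full chord is √290.

√290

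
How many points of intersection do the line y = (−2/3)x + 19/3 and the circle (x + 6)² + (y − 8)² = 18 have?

2

Substituting the line into the circle gives 13x² + 128x + 187 = 0.
Discriminant = (128)² − 4·13·(187) = 6660 > 0.
Two real roots: the line is a secant.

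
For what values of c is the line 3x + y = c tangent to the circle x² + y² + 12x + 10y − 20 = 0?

The line touches the circle iff its distance from (−6, −5) is 9:
|3·(−6) + 1·(−5) − c| / √10 = 9
|c − (−23)| = 9√10.

c = −23 ± 9√10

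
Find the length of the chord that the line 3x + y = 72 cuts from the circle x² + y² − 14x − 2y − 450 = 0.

Express y = −3x + 72 and substitute into the circle:
10x² − 440x + 4590 = 0  ⟹  x² − 44x + 459 = 0
x = 27 or x = 17, giving (27, −9) and (17, 21).
|(27, −9) − (17, 21)| = √((10)² + (−30)²) = 10√10.

10√10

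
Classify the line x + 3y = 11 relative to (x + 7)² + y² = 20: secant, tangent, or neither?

neither

Substituting the line into the circle gives 10x² + 104x + 382 = 0.
Δ = 10816 − 15280 = −4464.
No real roots: the line does not meet the circle.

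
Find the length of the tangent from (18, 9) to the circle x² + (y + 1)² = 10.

3√46

Centre (0, −1), r² = 10. |PO|² = (18)² + (10)² = 424.
The tangent meets the radius at right angles, so tangent² = |PO|² − r² = 424 − 10 = 414.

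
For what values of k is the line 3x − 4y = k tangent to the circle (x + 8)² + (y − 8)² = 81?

Tangency holds when the distance from the centre (−8, 8) to the line equals the radius 9:
|3·(−8) − 4·8 − k| / √25 = 9
|k − (−56)| = 9·5, so k = −11 or k = −101.

k = −101 or k = −11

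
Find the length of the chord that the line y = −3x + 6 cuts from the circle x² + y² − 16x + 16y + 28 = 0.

6√10

The distance from (8, −8) to the line is 10/√10, and r² = 100.
Half the chord is √(r² − d²) = √(90), so the full chord is 6√10.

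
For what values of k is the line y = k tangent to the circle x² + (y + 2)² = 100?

k = −12 or k = 8

The line touches the circle iff its distance from (0, −2) is 10:
|0·0 + 1·(−2) − k| / √1 = 10
|k − (−2)| = 10, so k = 8 or k = −12.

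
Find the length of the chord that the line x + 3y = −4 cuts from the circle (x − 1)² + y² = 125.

From the line, y = (−4 − x)/3. Substituting:
10x² − 10x − 1100 = 0  ⟹  x² − x − 110 = 0
x = 11 or x = −10, giving (11, −5) and (−10, 2).
|(11, −5) − (−10, 2)| = √((21)² + (−7)²) = 7√10.

7√10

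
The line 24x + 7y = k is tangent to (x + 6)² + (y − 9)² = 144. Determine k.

Tangency holds when the distance from the centre (−6, 9) to the line equals the radius 12:
|24·(−6) + 7·9 − k| / √625 = 12
|k − (−81)| = 12·25, so k = 219 or k = −381.

k = −381 or k = 219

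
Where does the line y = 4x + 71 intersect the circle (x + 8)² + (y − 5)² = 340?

(−20, −9) and (−12, 23)

Express y = 4x + 71 and substitute into the circle:
17x² + 544x + 4080 = 0  ⟹  x² + 32x + 240 = 0
x = −12 or x = −20, giving (−12, 23) and (−20, −9).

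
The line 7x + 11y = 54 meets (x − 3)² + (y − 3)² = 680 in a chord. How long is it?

Express y = (54 − 7x)/11 and substitute into the circle:
170x² − 1020x − 80750 = 0  ⟹  x² − 6x − 475 = 0
x = 25 or x = −19, giving (25, −11) and (−19, 17).
|(25, −11) − (−19, 17)| = √((44)² + (−28)²) = 4√170.

4√170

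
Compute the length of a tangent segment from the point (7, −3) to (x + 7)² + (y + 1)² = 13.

√187

The centre is (−7, −1) and r = √13. The square of the distance from P to the centre is 196 + 4 = 200.
By the tangent–radius right angle, tangent length = √(|PO|² − r²) = √187.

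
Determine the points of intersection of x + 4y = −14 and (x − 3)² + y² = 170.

(−10, −1) and (14, −7)

Express y = (−14 − x)/4 and substitute into the circle:
17x² − 68x − 2380 = 0  ⟹  x² − 4x − 140 = 0
x = 14 or x = −10, giving (14, −7) and (−10, −1).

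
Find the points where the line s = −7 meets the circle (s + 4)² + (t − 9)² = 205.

(−7, −5) and (−7, 23)

The line gives s = −7. Substituting into the circle:
t² − 18t − 115 = 0
t = 23 or t = −5, giving (−7, 23) and (−7, −5).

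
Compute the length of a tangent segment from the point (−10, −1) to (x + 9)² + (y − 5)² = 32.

√5

Centre (−9, 5), r² = 32. |PO|² = (−1)² + (−6)² = 37.
Power of the point: PT² = |PO|² − r² = 5, so PT = √5.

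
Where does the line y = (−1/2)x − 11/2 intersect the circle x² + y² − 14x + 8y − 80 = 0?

Substitute y = (−11 − x)/2:
5x² − 50x − 375 = 0  ⟹  x² − 10x − 75 = 0
x = 15 or x = −5, giving (15, −13) and (−5, −3).

(−5, −3) and (15, −13)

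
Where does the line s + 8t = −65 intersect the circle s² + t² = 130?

Substitute t = (−65 − s)/8:
65s² + 130s − 4095 = 0  ⟹  s² + 2s − 63 = 0
s = 7 or s = −9, giving (7, −9) and (−9, −7).

(−9, −7) and (7, −9)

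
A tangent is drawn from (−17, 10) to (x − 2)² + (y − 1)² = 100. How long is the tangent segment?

3√38

The centre is (2, 1) and r = 10. The square of the distance from P to the centre is 361 + 81 = 442.
The tangent meets the radius at right angles, so tangent² = |PO|² − r² = 442 − 100 = 342.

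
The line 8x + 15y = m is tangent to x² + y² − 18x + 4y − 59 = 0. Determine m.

Tangency holds when the distance from the centre (9, −2) to the line equals the radius 12:
|8·9 + 15·(−2) − m| / √289 = 12
|m − (42)| = 12·17, so m = 246 or m = −162.

m = −162 or m = 246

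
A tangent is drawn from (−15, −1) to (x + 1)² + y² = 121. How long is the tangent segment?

With centre O = (−1, 0), |OP|² = 197 and r² = 121.
By the tangent–radius right angle, tangent length = √(|PO|² − r²) = √76 = 2√19.

2√19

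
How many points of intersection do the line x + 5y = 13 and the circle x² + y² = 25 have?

2

Centre (0, 0), r² = 25. Distance² from centre to line = (−13)²/26 = 13/2.
Since d² < r², the line cuts the circle twice.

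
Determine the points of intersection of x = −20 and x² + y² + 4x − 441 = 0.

(−20, −11) and (−20, 11)

The line gives x = −20. Substituting into the circle:
y² − 121 = 0
y = 11 or y = −11, giving (−20, 11) and (−20, −11).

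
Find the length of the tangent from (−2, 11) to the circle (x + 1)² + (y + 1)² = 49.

4√6

With centre O = (−1, −1), |OP|² = 145 and r² = 49.
Power of the point: PT² = |PO|² − r² = 96, so PT = 4√6.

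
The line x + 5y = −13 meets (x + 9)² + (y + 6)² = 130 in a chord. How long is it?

Substitute y = (−13 − x)/5:
26x² + 416x − 936 = 0  ⟹  x² + 16x − 36 = 0
x = 2 or x = −18, giving (2, −3) and (−18, 1).
Chord length = distance between (2, −3) and (−18, 1) = √416 = 4√26.

4√26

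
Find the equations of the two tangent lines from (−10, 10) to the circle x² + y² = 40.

A line y − (10) = m(x − (−10)) is tangent when its distance from (0, 0) is 2√10:
[m·(10) − (−10)]² = 40(m² + 1)
3m² + 10m + 3 = 0, so m = −3 or m = −1/3.
With m = −3: 3x + y = −20. With m = −1/3: x + 3y = 20.

3x + y = −20 and x + 3y = 20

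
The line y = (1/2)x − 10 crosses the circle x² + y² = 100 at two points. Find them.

From the line, y = (−20 + x)/2. Substituting:
5x² − 40x = 0  ⟹  x² − 8x = 0
x = 8 or x = 0, giving (8, −6) and (0, −10).

(0, −10) and (8, −6)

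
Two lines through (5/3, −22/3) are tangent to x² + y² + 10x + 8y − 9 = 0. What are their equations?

x − y = 9 and 7x − y = 19

A line y − (−22/3) = m(x − (5/3)) is tangent when its distance from (−5, −4) is 5√2:
[m·(−20/3) − (10/3)]² = 50(m² + 1)
m² − 8m + 7 = 0, so m = 1 or m = 7.
With m = 1: x − y = 9. With m = 7: 7x − y = 19.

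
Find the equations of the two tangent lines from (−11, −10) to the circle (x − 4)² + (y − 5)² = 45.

2x − y = −12 and x − 2y = 9

Let a tangent through (−11, −10) have slope m. Its distance from (4, 5) must equal 3√5:
[m·(15) − (15)]² = 45(m² + 1)
2m² − 5m + 2 = 0, so m = 2 or m = 1/2.
With m = 2: 2x − y = −12. With m = 1/2: x − 2y = 9.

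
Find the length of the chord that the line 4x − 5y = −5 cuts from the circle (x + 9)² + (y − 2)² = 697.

8√41

Centre (−9, 2), r² = 697. Perpendicular distance d from centre to line = |−41| / √41 = 41/√41.
Half the chord is √(r² − d²) = √(656), so the full chord is 8√41.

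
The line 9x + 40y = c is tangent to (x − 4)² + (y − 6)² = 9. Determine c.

For a tangent, require d(centre, line) = r = 3.
|9·4 + 40·6 − c| / √1681 = 3
|c − (276)| = 3·41, so c = 399 or c = 153.

c = 153 or c = 399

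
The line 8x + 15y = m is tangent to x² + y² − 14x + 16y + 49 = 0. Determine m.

m = −200 or m = 72

Tangency holds when the distance from the centre (7, −8) to the line equals the radius 8:
|8·7 + 15·(−8) − m| / √289 = 8
|m − (−64)| = 8·17, so m = 72 or m = −200.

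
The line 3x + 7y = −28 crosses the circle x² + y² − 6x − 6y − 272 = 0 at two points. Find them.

(−14, 2) and (14, −10)

From the line, y = (−28 − 3x)/7. Substituting:
58x² − 11368 = 0  ⟹  x² − 196 = 0
x = 14 or x = −14, giving (14, −10) and (−14, 2).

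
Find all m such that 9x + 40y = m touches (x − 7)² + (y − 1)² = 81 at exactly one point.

m = −266 or m = 472

Tangency holds when the distance from the centre (7, 1) to the line equals the radius 9:
|9·7 + 40·1 − m| / √1681 = 9
|m − (103)| = 9·41, so m = 472 or m = −266.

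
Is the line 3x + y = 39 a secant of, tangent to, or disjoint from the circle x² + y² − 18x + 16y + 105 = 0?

Substituting the line into the circle gives 10x² − 300x + 2250 = 0.
Δ = 90000 − 90000 = 0.
A repeated root: the line is tangent.

tangent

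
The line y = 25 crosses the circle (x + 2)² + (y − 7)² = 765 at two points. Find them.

Substitute y = 25:
x² + 4x − 437 = 0
x = 19 or x = −23, giving (19, 25) and (−23, 25).

(−23, 25) and (19, 25)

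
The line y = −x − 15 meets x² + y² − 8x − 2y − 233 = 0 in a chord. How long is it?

10√2

Centre (4, 1), r² = 250. Perpendicular distance d from centre to line = |20| / √2 = 20/√2.
Chord = 2√(r² − d²) = 2·√(50) = 10√2.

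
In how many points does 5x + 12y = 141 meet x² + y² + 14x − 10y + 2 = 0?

Substituting the line into the circle gives 169x² + 1206x + 3249 = 0.
Δ = 1454436 − 2196324 = −741888.
No real roots: the line does not meet the circle.

0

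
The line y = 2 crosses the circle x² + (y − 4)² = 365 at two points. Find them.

(−19, 2) and (19, 2)

Express y = 2 and substitute into the circle:
x² − 361 = 0
x = 19 or x = −19, giving (19, 2) and (−19, 2).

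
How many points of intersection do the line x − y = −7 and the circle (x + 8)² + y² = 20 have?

2

d² = (1·(−8) − 1·0 − (−7))²/2 = 1/2; r² = 20.
Since d² < r², the line cuts the circle twice.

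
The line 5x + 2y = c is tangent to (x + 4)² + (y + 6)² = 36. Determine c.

c = −32 ± 6√29

Tangency holds when the distance from the centre (−4, −6) to the line equals the radius 6:
|5·(−4) + 2·(−6) − c| / √29 = 6
|c − (−32)| = 6√29.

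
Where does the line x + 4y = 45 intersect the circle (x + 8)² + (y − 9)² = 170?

(−19, 16) and (5, 10)

Substitute y = (45 − x)/4:
17x² + 238x − 1615 = 0  ⟹  x² + 14x − 95 = 0
x = 5 or x = −19, giving (5, 10) and (−19, 16).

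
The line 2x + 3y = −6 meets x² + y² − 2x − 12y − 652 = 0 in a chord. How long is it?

14√13

The distance from (1, 6) to the line is 26/√13, and r² = 689.
Chord = 2√(r² − d²) = 2·√(637) = 14√13.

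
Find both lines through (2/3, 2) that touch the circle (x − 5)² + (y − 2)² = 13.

A line y − (2) = m(x − (2/3)) is tangent when its distance from (5, 2) is √13:
(13/3m − (0))² = 13(m² + 1)
4m² − 9 = 0, so m = 3/2 or m = −3/2.
Through (2/3, 2) these give 3x − 2y = −2 and 3x + 2y = 6.

3x − 2y = −2 and 3x + 2y = 6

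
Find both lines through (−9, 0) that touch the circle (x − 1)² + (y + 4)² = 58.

3x − 7y = −27 and 7x + 3y = −63

A line y − (0) = m(x − (−9)) is tangent when its distance from (1, −4) is √58:
[m·(10) − (−4)]² = 58(m² + 1)
21m² + 40m − 21 = 0, so m = 3/7 or m = −7/3.
Through (−9, 0) these give 3x − 7y = −27 and 7x + 3y = −63.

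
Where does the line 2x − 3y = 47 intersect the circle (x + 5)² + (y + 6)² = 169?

(−5, −19) and (7, −11)

Substitute y = (−47 + 2x)/3:
13x² − 26x − 455 = 0  ⟹  x² − 2x − 35 = 0
x = 7 or x = −5, giving (7, −11) and (−5, −19).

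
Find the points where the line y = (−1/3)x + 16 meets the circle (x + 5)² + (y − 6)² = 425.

(−18, 22) and (15, 11)

Substitute y = (48 − x)/3:
10x² + 30x − 2700 = 0  ⟹  x² + 3x − 270 = 0
x = 15 or x = −18, giving (15, 11) and (−18, 22).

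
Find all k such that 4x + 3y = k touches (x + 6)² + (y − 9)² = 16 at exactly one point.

For a tangent, require d(centre, line) = r = 4.
|4·(−6) + 3·9 − k| / √25 = 4
|k − (3)| = 4·5, so k = 23 or k = −17.

k = −17 or k = 23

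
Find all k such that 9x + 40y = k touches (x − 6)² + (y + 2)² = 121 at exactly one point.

The line touches the circle iff its distance from (6, −2) is 11:
|9·6 + 40·(−2) − k| / √1681 = 11
|k − (−26)| = 11·41, so k = 425 or k = −477.

k = −477 or k = 425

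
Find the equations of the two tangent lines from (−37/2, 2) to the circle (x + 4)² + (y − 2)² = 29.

2x + 5y = −27 and 2x − 5y = −47

Let a tangent through (−37/2, 2) have slope m. Its distance from (−4, 2) must equal √29:
(29/2m − (0))² = 29(m² + 1)
25m² − 4 = 0, so m = −2/5 or m = 2/5.
Through (−37/2, 2) these give 2x + 5y = −27 and 2x − 5y = −47.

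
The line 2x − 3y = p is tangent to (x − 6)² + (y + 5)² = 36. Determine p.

p = 27 ± 6√13

For a tangent, require d(centre, line) = r = 6.
|2·6 − 3·(−5) − p| / √13 = 6
|p − (27)| = 6√13.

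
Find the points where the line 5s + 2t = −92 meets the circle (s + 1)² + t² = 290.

(−18, −1) and (−14, −11)

Express t = (−92 − 5s)/2 and substitute into the circle:
29s² + 928s + 7308 = 0  ⟹  s² + 32s + 252 = 0
s = −14 or s = −18, giving (−14, −11) and (−18, −1).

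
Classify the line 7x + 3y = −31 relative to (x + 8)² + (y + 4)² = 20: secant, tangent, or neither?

neither

Centre (−8, −4), r² = 20. Distance² from centre to line = (−37)²/58 = 1369/58.
Since d² > r², the line lies outside the circle.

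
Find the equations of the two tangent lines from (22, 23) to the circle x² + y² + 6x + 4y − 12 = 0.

3x − 4y = −26 and 4x − 3y = 19

Let a tangent through (22, 23) have slope m. Its distance from (−3, −2) must equal 5:
[m·(−25) − (−25)]² = 25(m² + 1)
12m² − 25m + 12 = 0, so m = 3/4 or m = 4/3.
With m = 3/4: 3x − 4y = −26. With m = 4/3: 4x − 3y = 19.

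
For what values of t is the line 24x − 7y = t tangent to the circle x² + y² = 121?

Tangency holds when the distance from the centre (0, 0) to the line equals the radius 11:
|24·0 − 7·0 − t| / √625 = 11
|t| = 11·25, so t = 275 or t = −275.

t = −275 or t = 275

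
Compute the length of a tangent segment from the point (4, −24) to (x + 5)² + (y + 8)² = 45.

2√73

With centre O = (−5, −8), |OP|² = 337 and r² = 45.
The tangent meets the radius at right angles, so tangent² = |PO|² − r² = 337 − 45 = 292.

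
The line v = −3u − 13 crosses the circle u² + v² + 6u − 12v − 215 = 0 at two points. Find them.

Substitute v = −3u − 13:
10u² + 120u + 110 = 0  ⟹  u² + 12u + 11 = 0
u = −1 or u = −11, giving (−1, −10) and (−11, 20).

(−11, 20) and (−1, −10)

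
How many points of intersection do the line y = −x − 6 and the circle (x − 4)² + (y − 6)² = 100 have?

Substituting the line into the circle gives 2x² + 16x + 60 = 0.
Discriminant = (16)² − 4·2·(60) = −224 < 0.
No real roots: the line does not meet the circle.

0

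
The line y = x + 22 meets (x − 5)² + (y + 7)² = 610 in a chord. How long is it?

8√2

Centre (5, −7), r² = 610. Perpendicular distance d from centre to line = |34| / √2 = 34/√2.
Half the chord is √(r² − d²) = √(32), so the full chord is 8√2.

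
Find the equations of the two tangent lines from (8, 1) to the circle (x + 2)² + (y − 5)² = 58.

3x − 7y = 17 and 7x + 3y = 59

Let a tangent through (8, 1) have slope m. Its distance from (−2, 5) must equal √58:
[m·(−10) − (4)]² = 58(m² + 1)
21m² + 40m − 21 = 0, so m = 3/7 or m = −7/3.
With m = 3/7: 3x − 7y = 17. With m = −7/3: 7x + 3y = 59.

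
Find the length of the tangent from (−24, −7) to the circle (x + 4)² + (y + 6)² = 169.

With centre O = (−4, −6), |OP|² = 401 and r² = 169.
The tangent meets the radius at right angles, so tangent² = |PO|² − r² = 401 − 169 = 232.

2√58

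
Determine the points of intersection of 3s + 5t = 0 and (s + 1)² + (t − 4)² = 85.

(−10, 6) and (5, −3)

Substitute t = (−3s)/5:
34s² + 170s − 1700 = 0  ⟹  s² + 5s − 50 = 0
s = 5 or s = −10, giving (5, −3) and (−10, 6).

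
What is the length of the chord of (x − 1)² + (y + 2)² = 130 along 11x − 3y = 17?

The distance from (1, −2) to the line is 0/√130, and r² = 130.
Half the chord is √(r² − d²) = √(130), so the full chord is 2√130.

2√130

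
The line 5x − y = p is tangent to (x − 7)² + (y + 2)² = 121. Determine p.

Tangency holds when the distance from the centre (7, −2) to the line equals the radius 11:
|5·7 − 1·(−2) − p| / √26 = 11
|p − (37)| = 11√26.

p = 37 ± 11√26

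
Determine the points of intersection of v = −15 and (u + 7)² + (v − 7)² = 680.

From the line, v = −15. Substituting:
u² + 14u − 147 = 0
u = 7 or u = −21, giving (7, −15) and (−21, −15).

(−21, −15) and (7, −15)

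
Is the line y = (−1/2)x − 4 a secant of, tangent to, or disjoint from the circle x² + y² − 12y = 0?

disjoint

Centre (0, 6), r² = 36. Distance² from centre to line = (20)²/5 = 80.
Since d² > r², the line lies outside the circle.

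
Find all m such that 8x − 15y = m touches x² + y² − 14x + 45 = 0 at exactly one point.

The line touches the circle iff its distance from (7, 0) is 2:
|8·7 − 15·0 − m| / √289 = 2
|m − (56)| = 2·17, so m = 90 or m = 22.

m = 22 or m = 90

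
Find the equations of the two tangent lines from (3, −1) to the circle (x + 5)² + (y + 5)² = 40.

A line y − (−1) = m(x − (3)) is tangent when its distance from (−5, −5) is 2√10:
[m·(−8) − (−4)]² = 40(m² + 1)
3m² − 8m − 3 = 0, so m = −1/3 or m = 3.
With m = −1/3: x + 3y = 0. With m = 3: 3x − y = 10.

x + 3y = 0 and 3x − y = 10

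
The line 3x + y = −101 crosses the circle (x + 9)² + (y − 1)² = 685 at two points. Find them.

(−35, 4) and (−28, −17)

From the line, y = −3x − 101. Substituting:
10x² + 630x + 9800 = 0  ⟹  x² + 63x + 980 = 0
x = −28 or x = −35, giving (−28, −17) and (−35, 4).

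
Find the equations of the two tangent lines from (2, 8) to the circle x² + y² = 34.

Write the tangent as mx − y + (8 − m·(2)) = 0 and set its distance from the centre to √34:
[m·(−2) − (−8)]² = 34(m² + 1)
15m² + 16m − 15 = 0, so m = −5/3 or m = 3/5.
With m = −5/3: 5x + 3y = 34. With m = 3/5: 3x − 5y = −34.

5x + 3y = 34 and 3x − 5y = −34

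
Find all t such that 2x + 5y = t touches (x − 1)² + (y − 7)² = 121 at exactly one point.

t = 37 ± 11√29

For a tangent, require d(centre, line) = r = 11.
|2·1 + 5·7 − t| / √29 = 11
|t − (37)| = 11√29.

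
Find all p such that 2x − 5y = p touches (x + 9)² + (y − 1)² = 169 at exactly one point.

p = −23 ± 13√29

The line touches the circle iff its distance from (−9, 1) is 13:
|2·(−9) − 5·1 − p| / √29 = 13
|p − (−23)| = 13√29.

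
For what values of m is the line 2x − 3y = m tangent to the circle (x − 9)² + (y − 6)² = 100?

m = ±10√13

The line touches the circle iff its distance from (9, 6) is 10:
|2·9 − 3·6 − m| / √13 = 10
|m| = 10√13.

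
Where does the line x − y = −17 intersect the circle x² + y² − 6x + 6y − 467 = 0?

(−19, −2) and (2, 19)

Substitute y = x + 17:
2x² + 34x − 76 = 0  ⟹  x² + 17x − 38 = 0
x = 2 or x = −19, giving (2, 19) and (−19, −2).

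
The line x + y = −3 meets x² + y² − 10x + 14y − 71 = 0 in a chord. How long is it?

17√2

The distance from (5, −7) to the line is 1/√2, and r² = 145.
Chord = 2√(r² − d²) = 2·√(289/2) = 17√2.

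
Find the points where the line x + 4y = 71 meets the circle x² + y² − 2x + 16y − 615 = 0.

From the line, y = (71 − x)/4. Substituting:
17x² − 238x − 255 = 0  ⟹  x² − 14x − 15 = 0
x = 15 or x = −1, giving (15, 14) and (−1, 18).

(−1, 18) and (15, 14)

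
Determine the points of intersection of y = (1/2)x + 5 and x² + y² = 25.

(−4, 3) and (0, 5)

Express y = (10 + x)/2 and substitute into the circle:
5x² + 20x = 0  ⟹  x² + 4x = 0
x = 0 or x = −4, giving (0, 5) and (−4, 3).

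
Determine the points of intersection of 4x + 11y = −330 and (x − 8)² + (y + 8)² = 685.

From the line, y = (−330 − 4x)/11. Substituting:
137x² − 16577 = 0  ⟹  x² − 121 = 0
x = 11 or x = −11, giving (11, −34) and (−11, −26).

(−11, −26) and (11, −34)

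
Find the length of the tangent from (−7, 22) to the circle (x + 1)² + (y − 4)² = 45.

Centre (−1, 4), r² = 45. |PO|² = (−6)² + (18)² = 360.
By the tangent–radius right angle, tangent length = √(|PO|² − r²) = √315 = 3√35.

3√35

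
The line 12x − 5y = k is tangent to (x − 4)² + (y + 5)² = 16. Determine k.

Tangency holds when the distance from the centre (4, −5) to the line equals the radius 4:
|12·4 − 5·(−5) − k| / √169 = 4
|k − (73)| = 4·13, so k = 125 or k = 21.

k = 21 or k = 125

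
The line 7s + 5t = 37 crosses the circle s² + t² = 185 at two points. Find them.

(−4, 13) and (11, −8)

From the line, t = (37 − 7s)/5. Substituting:
74s² − 518s − 3256 = 0  ⟹  s² − 7s − 44 = 0
s = 11 or s = −4, giving (11, −8) and (−4, 13).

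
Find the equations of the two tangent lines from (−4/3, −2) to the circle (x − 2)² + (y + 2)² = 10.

Let a tangent through (−4/3, −2) have slope m. Its distance from (2, −2) must equal √10:
[m·(10/3) − (0)]² = 10(m² + 1)
m² − 9 = 0, so m = −3 or m = 3.
Through (−4/3, −2) these give 3x + y = −6 and 3x − y = −2.

3x + y = −6 and 3x − y = −2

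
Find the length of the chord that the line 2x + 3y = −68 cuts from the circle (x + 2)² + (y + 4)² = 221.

2√13

From the line, y = (−68 − 2x)/3. Substituting:
13x² + 260x + 1183 = 0  ⟹  x² + 20x + 91 = 0
x = −7 or x = −13, giving (−7, −18) and (−13, −14).
Chord length = distance between (−7, −18) and (−13, −14) = √52 = 2√13.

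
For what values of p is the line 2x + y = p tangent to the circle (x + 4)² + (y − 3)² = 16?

p = −5 ± 4√5

Tangency holds when the distance from the centre (−4, 3) to the line equals the radius 4:
|2·(−4) + 1·3 − p| / √5 = 4
|p − (−5)| = 4√5.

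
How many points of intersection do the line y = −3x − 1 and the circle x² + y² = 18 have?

d² = (3·0 + 1·0 − (−1))²/10 = 1/10; r² = 18.
Since d² < r², the line cuts the circle twice.

2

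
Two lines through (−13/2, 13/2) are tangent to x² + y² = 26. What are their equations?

Write the tangent as mx − y + (13/2 − m·(−13/2)) = 0 and set its distance from the centre to √26:
(13/2m − (−13/2))² = 26(m² + 1)
5m² + 26m + 5 = 0, so m = −1/5 or m = −5.
With m = −1/5: x + 5y = 26. With m = −5: 5x + y = −26.

x + 5y = 26 and 5x + y = −26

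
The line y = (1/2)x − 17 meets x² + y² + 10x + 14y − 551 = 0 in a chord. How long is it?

Express y = (−34 + x)/2 and substitute into the circle:
5x² − 2000 = 0  ⟹  x² − 400 = 0
x = 20 or x = −20, giving (20, −7) and (−20, −27).
|(20, −7) − (−20, −27)| = √((40)² + (20)²) = 20√5.

20√5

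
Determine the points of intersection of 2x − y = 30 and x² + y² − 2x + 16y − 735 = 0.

(−3, −36) and (21, 12)

From the line, y = 2x − 30. Substituting:
5x² − 90x − 315 = 0  ⟹  x² − 18x − 63 = 0
x = 21 or x = −3, giving (21, 12) and (−3, −36).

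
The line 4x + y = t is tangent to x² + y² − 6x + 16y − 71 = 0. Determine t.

t = 4 ± 12√17

For a tangent, require d(centre, line) = r = 12.
|4·3 + 1·(−8) − t| / √17 = 12
|t − (4)| = 12√17.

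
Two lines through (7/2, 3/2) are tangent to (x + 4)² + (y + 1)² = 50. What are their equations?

A line y − (3/2) = m(x − (7/2)) is tangent when its distance from (−4, −1) is 5√2:
(−15/2m − (−5/2))² = 50(m² + 1)
m² − 6m − 7 = 0, so m = −1 or m = 7.
With m = −1: x + y = 5. With m = 7: 7x − y = 23.

x + y = 5 and 7x − y = 23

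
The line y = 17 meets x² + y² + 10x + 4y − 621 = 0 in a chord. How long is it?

The distance from (−5, −2) to the line is 19, and r² = 650.
Chord = 2√(r² − d²) = 2·√(289) = 34.

34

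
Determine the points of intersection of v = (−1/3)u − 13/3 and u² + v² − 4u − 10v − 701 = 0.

(−25, 4) and (23, −12)

From the line, v = (−13 − u)/3. Substituting:
10u² + 20u − 5750 = 0  ⟹  u² + 2u − 575 = 0
u = 23 or u = −25, giving (23, −12) and (−25, 4).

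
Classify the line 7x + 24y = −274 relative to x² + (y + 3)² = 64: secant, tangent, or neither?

neither

Centre (0, −3), r² = 64. Distance² from centre to line = (202)²/625 = 40804/625.
Since d² > r², the line lies outside the circle.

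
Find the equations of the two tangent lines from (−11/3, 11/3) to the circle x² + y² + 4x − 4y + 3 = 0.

A line y − (11/3) = m(x − (−11/3)) is tangent when its distance from (−2, 2) is √5:
(5/3m − (−5/3))² = 5(m² + 1)
2m² − 5m + 2 = 0, so m = 2 or m = 1/2.
With m = 2: 2x − y = −11. With m = 1/2: x − 2y = −11.

2x − y = −11 and x − 2y = −11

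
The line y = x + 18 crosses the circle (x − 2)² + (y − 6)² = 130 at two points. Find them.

Substitute y = x + 18:
2x² + 20x + 18 = 0  ⟹  x² + 10x + 9 = 0
x = −1 or x = −9, giving (−1, 17) and (−9, 9).

(−9, 9) and (−1, 17)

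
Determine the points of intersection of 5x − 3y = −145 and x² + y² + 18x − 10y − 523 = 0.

(−32, −5) and (−11, 30)

Express y = (145 + 5x)/3 and substitute into the circle:
34x² + 1462x + 11968 = 0  ⟹  x² + 43x + 352 = 0
x = −11 or x = −32, giving (−11, 30) and (−32, −5).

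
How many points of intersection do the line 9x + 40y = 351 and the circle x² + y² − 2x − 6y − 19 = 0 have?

Centre (1, 3), r² = 29. Distance² from centre to line = (−222)²/1681 = 49284/1681.
Since d² > r², the line lies outside the circle.

0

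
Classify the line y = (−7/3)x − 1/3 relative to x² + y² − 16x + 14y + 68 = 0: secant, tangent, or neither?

d² = (7·8 + 3·(−7) − (−1))²/58 = 648/29; r² = 45.
Since d² < r², the line cuts the circle twice.

secant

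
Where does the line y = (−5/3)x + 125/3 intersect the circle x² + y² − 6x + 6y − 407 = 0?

Express y = (125 − 5x)/3 and substitute into the circle:
34x² − 1394x + 14212 = 0  ⟹  x² − 41x + 418 = 0
x = 22 or x = 19, giving (22, 5) and (19, 10).

(19, 10) and (22, 5)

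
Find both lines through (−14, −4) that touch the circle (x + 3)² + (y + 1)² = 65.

Let a tangent through (−14, −4) have slope m. Its distance from (−3, −1) must equal √65:
(11m − (3))² = 65(m² + 1)
28m² − 33m − 28 = 0, so m = 7/4 or m = −4/7.
With m = 7/4: 7x − 4y = −82. With m = −4/7: 4x + 7y = −84.

7x − 4y = −82 and 4x + 7y = −84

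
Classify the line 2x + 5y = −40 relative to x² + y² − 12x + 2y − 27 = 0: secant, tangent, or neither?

Substituting the line into the circle gives 29x² − 160x + 525 = 0.
Δ = 25600 − 60900 = −35300.
No real roots: the line does not meet the circle.

neither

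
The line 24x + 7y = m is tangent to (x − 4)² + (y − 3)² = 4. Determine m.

m = 67 or m = 167

Tangency holds when the distance from the centre (4, 3) to the line equals the radius 2:
|24·4 + 7·3 − m| / √625 = 2
|m − (117)| = 2·25, so m = 167 or m = 67.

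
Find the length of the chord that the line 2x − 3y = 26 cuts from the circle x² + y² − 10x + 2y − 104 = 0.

6√13

Express y = (−26 + 2x)/3 and substitute into the circle:
13x² − 182x − 416 = 0  ⟹  x² − 14x − 32 = 0
x = 16 or x = −2, giving (16, 2) and (−2, −10).
Chord length = distance between (16, 2) and (−2, −10) = √468 = 6√13.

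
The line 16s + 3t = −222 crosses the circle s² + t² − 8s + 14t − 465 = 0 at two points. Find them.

From the line, t = (−222 − 16s)/3. Substituting:
265s² + 6360s + 35775 = 0  ⟹  s² + 24s + 135 = 0
s = −9 or s = −15, giving (−9, −26) and (−15, 6).

(−15, 6) and (−9, −26)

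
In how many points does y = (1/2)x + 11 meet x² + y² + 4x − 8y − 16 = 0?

2

d² = (1·(−2) − 2·4 − (−22))²/5 = 144/5; r² = 36.
Since d² < r², the line cuts the circle twice.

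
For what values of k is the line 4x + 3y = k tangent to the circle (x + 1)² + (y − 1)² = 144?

k = −61 or k = 59

The line touches the circle iff its distance from (−1, 1) is 12:
|4·(−1) + 3·1 − k| / √25 = 12
|k − (−1)| = 12·5, so k = 59 or k = −61.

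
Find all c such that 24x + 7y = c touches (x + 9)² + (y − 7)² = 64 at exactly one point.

c = −367 or c = 33

For a tangent, require d(centre, line) = r = 8.
|24·(−9) + 7·7 − c| / √625 = 8
|c − (−167)| = 8·25, so c = 33 or c = −367.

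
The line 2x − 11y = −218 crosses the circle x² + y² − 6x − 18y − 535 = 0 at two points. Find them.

(−21, 16) and (23, 24)

Substitute y = (218 + 2x)/11:
125x² − 250x − 60375 = 0  ⟹  x² − 2x − 483 = 0
x = 23 or x = −21, giving (23, 24) and (−21, 16).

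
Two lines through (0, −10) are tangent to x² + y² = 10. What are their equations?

Write the tangent as mx − y + (−10 − m·(0)) = 0 and set its distance from the centre to √10:
(0m − (10))² = 10(m² + 1)
m² − 9 = 0, so m = −3 or m = 3.
Through (0, −10) these give 3x + y = −10 and 3x − y = 10.

3x + y = −10 and 3x − y = 10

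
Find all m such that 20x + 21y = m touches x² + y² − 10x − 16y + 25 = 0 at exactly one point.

m = 36 or m = 500

The line touches the circle iff its distance from (5, 8) is 8:
|20·5 + 21·8 − m| / √841 = 8
|m − (268)| = 8·29, so m = 500 or m = 36.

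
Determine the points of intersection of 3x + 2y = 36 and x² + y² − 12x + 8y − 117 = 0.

(6, 9) and (18, −9)

Substitute y = (36 − 3x)/2:
13x² − 312x + 1404 = 0  ⟹  x² − 24x + 108 = 0
x = 18 or x = 6, giving (18, −9) and (6, 9).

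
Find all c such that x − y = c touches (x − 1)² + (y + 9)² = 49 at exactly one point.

The line touches the circle iff its distance from (1, −9) is 7:
|1·1 − 1·(−9) − c| / √2 = 7
|c − (10)| = 7√2.

c = 10 ± 7√2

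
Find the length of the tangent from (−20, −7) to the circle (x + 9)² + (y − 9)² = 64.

√313

With centre O = (−9, 9), |OP|² = 377 and r² = 64.
The tangent meets the radius at right angles, so tangent² = |PO|² − r² = 377 − 64 = 313.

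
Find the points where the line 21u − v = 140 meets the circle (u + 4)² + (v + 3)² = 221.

Substitute v = 21u − 140:
442u² − 5746u + 18564 = 0  ⟹  u² − 13u + 42 = 0
u = 7 or u = 6, giving (7, 7) and (6, −14).

(6, −14) and (7, 7)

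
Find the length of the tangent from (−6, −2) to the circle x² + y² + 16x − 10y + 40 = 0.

With centre O = (−8, 5), |OP|² = 53 and r² = 49.
Power of the point: PT² = |PO|² − r² = 4, so PT = 2.

2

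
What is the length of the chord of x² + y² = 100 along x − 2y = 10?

8√5

Express y = (−10 + x)/2 and substitute into the circle:
5x² − 20x − 300 = 0  ⟹  x² − 4x − 60 = 0
x = 10 or x = −6, giving (10, 0) and (−6, −8).
Chord length = distance between (10, 0) and (−6, −8) = √320 = 8√5.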